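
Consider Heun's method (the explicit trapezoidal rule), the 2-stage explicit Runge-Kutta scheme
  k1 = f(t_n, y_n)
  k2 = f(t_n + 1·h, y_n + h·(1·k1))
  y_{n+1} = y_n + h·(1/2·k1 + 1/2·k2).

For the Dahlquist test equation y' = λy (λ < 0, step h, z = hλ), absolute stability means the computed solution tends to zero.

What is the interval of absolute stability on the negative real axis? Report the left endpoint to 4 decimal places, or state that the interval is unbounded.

On y'=λy, z=hλ:
  order 2, 2-stage ⇒ R(z)=1+z+z^2/2
  (e.g. R(-0.83)=0.51445, |R|=0.51445)

Boundary: |R(x)|=1, x<0.
x=-0.83: |R|=0.5145
|R(-2.04)|=1.0408 |R(-1.38)|=0.5722 |R(-0.63)|=0.5684
Bisect:
  x_lo=-2.6071 |R|=1.7914  x_hi=-0.1961 |R|=0.8231
  mid=-1.40161 |R|=0.58065 →hi
  mid=-2.00435 |R|=1.00436 →lo
  mid=-1.70298 |R|=0.74709 →hi
  mid=-1.85366 |R|=0.86437 →hi
  mid=-1.92901 |R|=0.93153 →hi
  mid=-1.96668 |R|=0.96723 →hi
  mid=-1.98551 |R|=0.98562 →hi
  mid=-1.99493 |R|=0.99494 →hi
  mid=-1.99964 |R|=0.99964 →hi
  mid=-2.00199 |R|=1.00200 →lo
  ...
  [-2.00008,-1.99993] ⇒ x*=-2.0000
Stable set (-2.0000, 0).

(-2.0000, 0).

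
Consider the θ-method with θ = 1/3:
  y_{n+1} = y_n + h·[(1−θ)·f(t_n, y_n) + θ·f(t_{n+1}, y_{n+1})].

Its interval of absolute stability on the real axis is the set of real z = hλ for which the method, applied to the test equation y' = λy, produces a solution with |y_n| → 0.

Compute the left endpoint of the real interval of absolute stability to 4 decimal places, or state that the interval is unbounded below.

left endpoint -6.0000.

With y'=λy (z=hλ):
  y_{n+1} = y_n + z·[2/3·y_n + 1/3·y_{n+1}] ⇒ (1 − 1/3z)y_{n+1} = (1 + 2/3z)y_n
  ⇒ R(z) = (1 + 2/3z)/(1 − 1/3z).

Boundary: |R(x)|=1, x<0.
x=-1.68: |R|=0.0769
R=−1: 1+2/3x = −1+1/3x ⇒ -1/3x=2 ⇒ x=2/(-1/3)=-6.0000
Confirm numerically:
  x=-5.528: |R|=0.94465 <1
  x=-3.905: |R|=0.69660 <1
  x=-3.083: |R|=0.52047 <1
  x=-2.447: |R|=0.34771 <1
  x=-6.374: |R|=1.03990 >1
  x=-6.211: |R|=1.02291 >1
  x=-6.041: |R|=1.00453 >1
Interval (-6.0000, 0).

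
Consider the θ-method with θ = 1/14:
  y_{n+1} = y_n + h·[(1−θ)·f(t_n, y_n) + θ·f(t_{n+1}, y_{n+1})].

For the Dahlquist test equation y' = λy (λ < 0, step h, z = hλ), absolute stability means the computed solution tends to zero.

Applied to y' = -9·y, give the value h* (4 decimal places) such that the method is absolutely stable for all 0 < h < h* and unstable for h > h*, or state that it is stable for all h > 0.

(-2.3333,0); λ=-9 ⇒ h* = (7/3)/9 = 0.2593.

Test eqn y'=λy, z=hλ:
  y_{n+1} = y_n + z·[13/14·y_n + 1/14·y_{n+1}] ⇒ (1 − 1/14z)y_{n+1} = (1 + 13/14z)y_n
  so R(z) = (1 + 13/14z)/(1 − 1/14z).

Find x<0 with |R(x)|<1.
x=-0.67: |R|=0.3606
R=−1: 1+13/14x = −1+1/14x ⇒ -6/7x=2 ⇒ x=2/(-6/7)=-2.3333
Confirm numerically:
  x=-2.230: |R|=0.92360 <1
  x=-1.789: |R|=0.58629 <1
  x=-1.459: |R|=0.32130 <1
  x=-1.013: |R|=0.05535 <1
  x=-2.651: |R|=1.22894 >1
  x=-2.603: |R|=1.19490 >1
So |R|<1 on (-2.3333, 0).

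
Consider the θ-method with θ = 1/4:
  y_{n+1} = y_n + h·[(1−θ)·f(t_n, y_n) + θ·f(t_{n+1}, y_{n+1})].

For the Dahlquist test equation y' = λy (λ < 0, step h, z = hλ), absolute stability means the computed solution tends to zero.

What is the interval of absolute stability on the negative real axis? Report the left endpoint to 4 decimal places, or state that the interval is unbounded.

z∈(-4.0000,0).

With y'=λy (z=hλ):
  y_{n+1} = y_n + z·[3/4·y_n + 1/4·y_{n+1}] ⇒ (1 − 1/4z)y_{n+1} = (1 + 3/4z)y_n
  Hence R(z) = (1 + 3/4z)/(1 − 1/4z).

Need |R(x)|<1, x<0.
x=-1.48: |R|=0.0803
R=−1: 1+3/4x = −1+1/4x ⇒ -1/2x=2 ⇒ x=2/(-1/2)=-4.0000
Confirm numerically:
  x=-3.663: |R|=0.91204 <1
  x=-3.319: |R|=0.81391 <1
  x=-1.967: |R|=0.31859 <1
  x=-4.333: |R|=1.07992 >1
  x=-4.319: |R|=1.07669 >1
Interval (-4.0000, 0).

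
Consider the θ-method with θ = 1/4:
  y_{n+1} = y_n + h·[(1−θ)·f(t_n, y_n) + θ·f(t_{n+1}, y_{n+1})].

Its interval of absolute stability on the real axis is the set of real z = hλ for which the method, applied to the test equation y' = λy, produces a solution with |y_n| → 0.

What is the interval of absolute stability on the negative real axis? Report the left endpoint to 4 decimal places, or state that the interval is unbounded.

Test eqn y'=λy, z=hλ:
  y_{n+1} = y_n + z·[3/4·y_n + 1/4·y_{n+1}] ⇒ (1 − 1/4z)y_{n+1} = (1 + 3/4z)y_n
  Hence R(z) = (1 + 3/4z)/(1 − 1/4z).

Boundary: |R(x)|=1, x<0.
x=-1.27: |R|=0.0361
R=−1: 1+3/4x = −1+1/4x ⇒ -1/2x=2 ⇒ x=2/(-1/2)=-4.0000
Confirm numerically:
  x=-3.620: |R|=0.90026 <1
  x=-2.571: |R|=0.56506 <1
  x=-2.538: |R|=0.55277 <1
  x=-1.760: |R|=0.22222 <1
  x=-4.394: |R|=1.09388 >1
  x=-4.331: |R|=1.07946 >1
  x=-4.310: |R|=1.07461 >1
Interval (-4.0000, 0).

(-4.0000, 0).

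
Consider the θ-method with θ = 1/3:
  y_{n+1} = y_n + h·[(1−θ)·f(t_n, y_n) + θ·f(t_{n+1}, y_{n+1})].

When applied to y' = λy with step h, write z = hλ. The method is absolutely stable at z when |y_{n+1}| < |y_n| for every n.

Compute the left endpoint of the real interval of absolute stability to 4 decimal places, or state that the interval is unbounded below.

z* = -6.0000.

On y'=λy, z=hλ:
  y_{n+1} = y_n + z·[2/3·y_n + 1/3·y_{n+1}] ⇒ (1 − 1/3z)y_{n+1} = (1 + 2/3z)y_n
  R(z) = (1 + 2/3z)/(1 − 1/3z).

Boundary: |R(x)|=1, x<0.
x=-0.54: |R|=0.5424
R=−1: 1+2/3x = −1+1/3x ⇒ -1/3x=2 ⇒ x=2/(-1/3)=-6.0000
Confirm numerically:
  x=-5.899: |R|=0.98865 <1
  x=-5.605: |R|=0.95410 <1
  x=-5.090: |R|=0.88752 <1
  x=-3.786: |R|=0.67374 <1
  x=-6.439: |R|=1.04651 >1
  x=-6.312: |R|=1.03351 >1
Stable set (-6.0000, 0).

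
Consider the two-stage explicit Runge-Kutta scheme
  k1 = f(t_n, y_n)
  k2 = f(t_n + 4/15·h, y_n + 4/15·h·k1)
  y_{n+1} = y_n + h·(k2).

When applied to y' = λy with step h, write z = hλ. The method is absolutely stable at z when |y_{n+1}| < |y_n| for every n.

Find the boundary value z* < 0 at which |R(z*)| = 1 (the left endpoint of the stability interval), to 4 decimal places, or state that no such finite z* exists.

With y'=λy (z=hλ):
  k1=λy_n ⇒ h·k1=z·y_n;  k2=λ(1+4/15z)y_n ⇒ h·k2=z(1+4/15z)y_n
  y_{n+1}/y_n = 1 + z(1+4/15z) = 1 + z + 4/15z²
  so R(z) = 1 + z + 4/15z².

Need |R(x)|<1, x<0.
x=-1.03: |R|=0.2529
R=1: x+4/15x²=0 ⇒ x=−15/4=-3.7500; min R=1−1/(4·4/15)=0.0625>−1
Confirm numerically:
  x=-3.228: |R|=0.55066 <1
  x=-3.123: |R|=0.47783 <1
  x=-2.788: |R|=0.28479 <1
  x=-2.568: |R|=0.19057 <1
  x=-4.348: |R|=1.69336 >1
  x=-4.164: |R|=1.45971 >1
Stable set (-3.7500, 0).

left endpoint -3.7500.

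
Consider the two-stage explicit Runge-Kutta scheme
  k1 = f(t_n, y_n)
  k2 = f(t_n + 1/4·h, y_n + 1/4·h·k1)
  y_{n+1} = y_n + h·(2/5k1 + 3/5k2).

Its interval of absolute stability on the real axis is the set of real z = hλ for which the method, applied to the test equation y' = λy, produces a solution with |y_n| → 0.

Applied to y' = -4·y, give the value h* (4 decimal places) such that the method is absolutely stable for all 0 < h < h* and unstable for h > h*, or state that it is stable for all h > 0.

Set f=λy, z=hλ:
  k1=λy_n ⇒ h·k1=z·y_n;  k2=λ(1+1/4z)y_n ⇒ h·k2=z(1+1/4z)y_n
  y_{n+1}/y_n = 1 + 2/5z + 3/5z(1+1/4z) = 1 + z + 3/20z²
  so R(z) = 1 + z + 3/20z².

Need |R(x)|<1, x<0.
x=-0.69: |R|=0.3814
R=1: x+3/20x²=0 ⇒ x=−20/3=-6.6667; min R=1−1/(4·3/20)=-0.6667>−1
Confirm numerically:
  x=-6.030: |R|=0.42413 <1
  x=-5.799: |R|=0.24526 <1
  x=-4.676: |R|=0.39625 <1
  x=-4.121: |R|=0.57360 <1
  x=-7.166: |R|=1.53673 >1
  x=-6.756: |R|=1.09053 >1
Stable set (-6.6667, 0).

(-6.6667,0); λ=-4 ⇒ h* = (20/3)/4 = 1.6667.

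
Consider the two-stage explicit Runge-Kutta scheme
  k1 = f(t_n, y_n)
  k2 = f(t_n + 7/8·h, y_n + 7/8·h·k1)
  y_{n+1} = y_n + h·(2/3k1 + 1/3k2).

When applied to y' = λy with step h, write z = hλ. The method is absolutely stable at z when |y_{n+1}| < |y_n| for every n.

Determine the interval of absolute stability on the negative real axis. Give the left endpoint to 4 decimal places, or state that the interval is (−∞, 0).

(-3.4286, 0).

Set f=λy, z=hλ:
  k1=λy_n ⇒ h·k1=z·y_n;  k2=λ(1+7/8z)y_n ⇒ h·k2=z(1+7/8z)y_n
  y_{n+1}/y_n = 1 + 2/3z + 1/3z(1+7/8z) = 1 + z + 7/24z²
  ⇒ R(z) = 1 + z + 7/24z².

Solve |R(x)|<1 on ℝ⁻.
x=-1.16: |R|=0.2325
R=1: x+7/24x²=0 ⇒ x=−24/7=-3.4286; min R=1−1/(4·7/24)=0.1429>−1
Confirm numerically:
  x=-3.127: |R|=0.72495 <1
  x=-1.908: |R|=0.15380 <1
  x=-1.828: |R|=0.14663 <1
  x=-3.757: |R|=1.35989 >1
  x=-3.679: |R|=1.26872 >1
  x=-3.634: |R|=1.21774 >1
Interval (-3.4286, 0).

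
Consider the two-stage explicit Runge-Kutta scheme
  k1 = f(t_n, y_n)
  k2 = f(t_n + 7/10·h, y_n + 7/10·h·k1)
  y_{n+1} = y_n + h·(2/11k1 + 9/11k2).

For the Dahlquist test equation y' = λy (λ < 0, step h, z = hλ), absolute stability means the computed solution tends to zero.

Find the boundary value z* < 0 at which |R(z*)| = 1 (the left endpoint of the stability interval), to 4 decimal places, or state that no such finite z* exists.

Set f=λy, z=hλ:
  k1=λy_n ⇒ h·k1=z·y_n;  k2=λ(1+7/10z)y_n ⇒ h·k2=z(1+7/10z)y_n
  y_{n+1}/y_n = 1 + 2/11z + 9/11z(1+7/10z) = 1 + z + 63/110z²
  ⇒ R(z) = 1 + z + 63/110z².

Need |R(x)|<1, x<0.
x=-1.59: |R|=0.8579
R=1: x+63/110x²=0 ⇒ x=−110/63=-1.7460; min R=1−1/(4·63/110)=0.5635>−1
Confirm numerically:
  x=-1.124: |R|=0.59957 <1
  x=-1.108: |R|=0.59512 <1
  x=-0.827: |R|=0.56470 <1
  x=-2.114: |R|=1.44552 >1
  x=-2.009: |R|=1.30257 >1
  x=-1.986: |R|=1.27295 >1
Stable set (-1.7460, 0).

z* = -1.7460.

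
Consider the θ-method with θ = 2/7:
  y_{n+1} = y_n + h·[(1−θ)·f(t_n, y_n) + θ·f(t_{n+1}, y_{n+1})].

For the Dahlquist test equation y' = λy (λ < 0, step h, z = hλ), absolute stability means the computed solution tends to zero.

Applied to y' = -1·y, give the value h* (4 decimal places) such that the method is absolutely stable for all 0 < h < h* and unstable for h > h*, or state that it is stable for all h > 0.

(-4.6667,0); λ=-1 ⇒ h* = (14/3)/1 = 4.6667.

Test eqn y'=λy, z=hλ:
  y_{n+1} = y_n + z·[5/7·y_n + 2/7·y_{n+1}] ⇒ (1 − 2/7z)y_{n+1} = (1 + 5/7z)y_n
  R(z) = (1 + 5/7z)/(1 − 2/7z).

Find x<0 with |R(x)|<1.
x=-0.89: |R|=0.2904
R=−1: 1+5/7x = −1+2/7x ⇒ -3/7x=2 ⇒ x=2/(-3/7)=-4.6667
Confirm numerically:
  x=-4.474: |R|=0.96376 <1
  x=-2.872: |R|=0.57753 <1
  x=-2.462: |R|=0.44532 <1
  x=-5.242: |R|=1.09872 >1
  x=-5.114: |R|=1.07790 >1
  x=-4.994: |R|=1.05781 >1
Interval (-4.6667, 0).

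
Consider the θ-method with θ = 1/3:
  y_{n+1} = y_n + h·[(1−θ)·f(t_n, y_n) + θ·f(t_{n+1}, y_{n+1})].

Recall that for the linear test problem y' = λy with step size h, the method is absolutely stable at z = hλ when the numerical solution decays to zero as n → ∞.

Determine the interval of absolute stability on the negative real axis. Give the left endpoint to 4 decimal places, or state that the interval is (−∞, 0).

z∈(-6.0000,0).

With y'=λy (z=hλ):
  y_{n+1} = y_n + z·[2/3·y_n + 1/3·y_{n+1}] ⇒ (1 − 1/3z)y_{n+1} = (1 + 2/3z)y_n
  R(z) = (1 + 2/3z)/(1 − 1/3z).

Solve |R(x)|<1 on ℝ⁻.
x=-1.69: |R|=0.0810
R=−1: 1+2/3x = −1+1/3x ⇒ -1/3x=2 ⇒ x=2/(-1/3)=-6.0000
Confirm numerically:
  x=-4.418: |R|=0.78673 <1
  x=-4.367: |R|=0.77834 <1
  x=-3.132: |R|=0.53229 <1
  x=-6.371: |R|=1.03959 >1
  x=-6.024: |R|=1.00266 >1
Interval (-6.0000, 0).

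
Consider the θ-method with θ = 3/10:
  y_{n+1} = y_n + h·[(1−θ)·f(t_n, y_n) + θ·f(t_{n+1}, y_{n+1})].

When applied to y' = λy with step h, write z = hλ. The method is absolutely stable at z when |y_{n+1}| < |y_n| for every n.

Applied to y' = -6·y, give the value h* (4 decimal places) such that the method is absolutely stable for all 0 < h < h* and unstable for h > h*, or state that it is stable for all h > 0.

On y'=λy, z=hλ:
  y_{n+1} = y_n + z·[7/10·y_n + 3/10·y_{n+1}] ⇒ (1 − 3/10z)y_{n+1} = (1 + 7/10z)y_n
  so R(z) = (1 + 7/10z)/(1 − 3/10z).

Boundary: |R(x)|=1, x<0.
x=-0.76: |R|=0.3811
R=−1: 1+7/10x = −1+3/10x ⇒ -2/5x=2 ⇒ x=2/(-2/5)=-5.0000
Confirm numerically:
  x=-4.640: |R|=0.93980 <1
  x=-4.572: |R|=0.92781 <1
  x=-4.375: |R|=0.89189 <1
  x=-3.508: |R|=0.70922 <1
  x=-5.543: |R|=1.08157 >1
  x=-5.540: |R|=1.08114 >1
  x=-5.463: |R|=1.07018 >1
So |R|<1 on (-5.0000, 0).

(-5.0000,0); λ=-6 ⇒ h* = (5)/6 = 0.8333.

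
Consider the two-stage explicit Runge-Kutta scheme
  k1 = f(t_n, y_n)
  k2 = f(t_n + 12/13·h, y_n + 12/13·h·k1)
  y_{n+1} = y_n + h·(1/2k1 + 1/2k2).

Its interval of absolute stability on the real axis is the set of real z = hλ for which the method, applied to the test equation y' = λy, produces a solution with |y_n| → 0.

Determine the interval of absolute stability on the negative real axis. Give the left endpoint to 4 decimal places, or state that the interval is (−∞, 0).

Test eqn y'=λy, z=hλ:
  k1=λy_n ⇒ h·k1=z·y_n;  k2=λ(1+12/13z)y_n ⇒ h·k2=z(1+12/13z)y_n
  y_{n+1}/y_n = 1 + 1/2z + 1/2z(1+12/13z) = 1 + z + 6/13z²
  Hence R(z) = 1 + z + 6/13z².

Boundary: |R(x)|=1, x<0.
x=-1.3: |R|=0.4800
R=1: x+6/13x²=0 ⇒ x=−13/6=-2.1667; min R=1−1/(4·6/13)=0.4583>−1
Confirm numerically:
  x=-2.132: |R|=0.96589 <1
  x=-1.713: |R|=0.64132 <1
  x=-1.608: |R|=0.58538 <1
  x=-1.101: |R|=0.45848 <1
  x=-2.697: |R|=1.66014 >1
  x=-2.687: |R|=1.64529 >1
  x=-2.362: |R|=1.21294 >1
Stable set (-2.1667, 0).

(-2.1667, 0).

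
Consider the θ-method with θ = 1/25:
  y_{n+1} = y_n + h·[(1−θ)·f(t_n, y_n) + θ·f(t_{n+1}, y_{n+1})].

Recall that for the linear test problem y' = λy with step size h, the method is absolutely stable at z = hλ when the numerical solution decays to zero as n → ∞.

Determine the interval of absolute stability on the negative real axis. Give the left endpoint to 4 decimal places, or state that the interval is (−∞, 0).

Test eqn y'=λy, z=hλ:
  y_{n+1} = y_n + z·[24/25·y_n + 1/25·y_{n+1}] ⇒ (1 − 1/25z)y_{n+1} = (1 + 24/25z)y_n
  ⇒ R(z) = (1 + 24/25z)/(1 − 1/25z).

Need |R(x)|<1, x<0.
x=-0.66: |R|=0.3570
R=−1: 1+24/25x = −1+1/25x ⇒ -23/25x=2 ⇒ x=2/(-23/25)=-2.1739
Confirm numerically:
  x=-1.966: |R|=0.82267 <1
  x=-1.624: |R|=0.52494 <1
  x=-0.998: |R|=0.04031 <1
  x=-2.636: |R|=1.38457 >1
  x=-2.523: |R|=1.29172 >1
  x=-2.485: |R|=1.26032 >1
So |R|<1 on (-2.1739, 0).

(-2.1739, 0).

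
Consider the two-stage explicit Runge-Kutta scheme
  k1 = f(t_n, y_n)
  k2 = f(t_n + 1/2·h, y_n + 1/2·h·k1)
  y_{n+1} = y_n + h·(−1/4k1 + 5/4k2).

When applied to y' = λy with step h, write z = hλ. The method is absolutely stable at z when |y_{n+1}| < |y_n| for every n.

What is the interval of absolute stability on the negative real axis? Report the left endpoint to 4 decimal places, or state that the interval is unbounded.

On y'=λy, z=hλ:
  k1=λy_n ⇒ h·k1=z·y_n;  k2=λ(1+1/2z)y_n ⇒ h·k2=z(1+1/2z)y_n
  y_{n+1}/y_n = 1 − 1/4z + 5/4z(1+1/2z) = 1 + z + 5/8z²
  so R(z) = 1 + z + 5/8z².

Solve |R(x)|<1 on ℝ⁻.
x=-1.53: |R|=0.9331
R=1: x+5/8x²=0 ⇒ x=−8/5=-1.6000; min R=1−1/(4·5/8)=0.6000>−1
Confirm numerically:
  x=-0.849: |R|=0.60150 <1
  x=-0.826: |R|=0.60042 <1
  x=-0.651: |R|=0.61388 <1
  x=-2.172: |R|=1.77649 >1
  x=-1.964: |R|=1.44681 >1
  x=-1.656: |R|=1.05796 >1
Interval (-1.6000, 0).

z∈(-1.6000,0).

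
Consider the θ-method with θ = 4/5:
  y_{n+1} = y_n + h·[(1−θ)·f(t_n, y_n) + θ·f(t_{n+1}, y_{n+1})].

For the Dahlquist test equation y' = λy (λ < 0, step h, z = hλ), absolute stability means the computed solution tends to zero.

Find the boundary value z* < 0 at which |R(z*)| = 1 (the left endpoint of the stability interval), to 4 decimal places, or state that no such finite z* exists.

interval (−∞, 0).

With y'=λy (z=hλ):
  y_{n+1} = y_n + z·[1/5·y_n + 4/5·y_{n+1}] ⇒ (1 − 4/5z)y_{n+1} = (1 + 1/5z)y_n
  R(z) = (1 + 1/5z)/(1 − 4/5z).

Need |R(x)|<1, x<0.
x=-1.44: |R|=0.3309
x=-2: |R|=0.2308
x=-10: |R|=0.1111
x=-100: |R|=0.2346
θ=4/5≥1/2 ⇒ |1+1/5x|<|1−4/5x| ∀x<0 ⇒ interval (−∞,0).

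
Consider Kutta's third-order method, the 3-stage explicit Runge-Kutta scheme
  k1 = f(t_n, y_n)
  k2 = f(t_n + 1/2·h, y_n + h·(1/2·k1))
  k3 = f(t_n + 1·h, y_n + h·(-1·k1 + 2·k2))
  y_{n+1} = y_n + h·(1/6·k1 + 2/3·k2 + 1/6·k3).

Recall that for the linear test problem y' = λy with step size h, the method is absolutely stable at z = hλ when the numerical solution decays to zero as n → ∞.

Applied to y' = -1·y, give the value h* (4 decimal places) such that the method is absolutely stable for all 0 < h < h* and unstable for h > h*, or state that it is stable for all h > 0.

(-2.5127,0); λ=-1 ⇒ h* = 2.5127.

On y'=λy, z=hλ:
  order 3, 3-stage ⇒ R(z)=1+z+z^2/2+z^3/6
  (e.g. R(-0.31)=0.73308, |R|=0.73308)

Solve |R(x)|<1 on ℝ⁻.
x=-0.31: |R|=0.7331
|R(-2.36)|=0.7659 |R(-1.17)|=0.2475 |R(-0.71)|=0.4824
Bisect:
  x_lo=-3.0050 |R|=2.0126  x_hi=-0.3665 |R|=0.6925
  mid=-1.68576 |R|=0.06329 →hi
  mid=-2.34540 |R|=0.74525 →hi
  mid=-2.67522 |R|=1.28782 →lo
  mid=-2.51031 |R|=0.99600 →hi
  mid=-2.59276 |R|=1.13649 →lo
  mid=-2.55154 |R|=1.06493 →lo
  mid=-2.53092 |R|=1.03014 →lo
  mid=-2.52061 |R|=1.01299 →lo
  mid=-2.51546 |R|=1.00447 →lo
  ...
  [-2.51288,-2.51272] ⇒ x*=-2.5127
Stable set (-2.5127, 0).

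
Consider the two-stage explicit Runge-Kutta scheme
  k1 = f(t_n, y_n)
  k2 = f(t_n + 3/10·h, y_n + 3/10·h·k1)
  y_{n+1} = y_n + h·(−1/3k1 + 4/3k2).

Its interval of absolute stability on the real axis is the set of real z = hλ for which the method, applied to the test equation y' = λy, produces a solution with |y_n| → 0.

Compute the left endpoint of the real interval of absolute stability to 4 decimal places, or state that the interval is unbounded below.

z* = -2.5000.

On y'=λy, z=hλ:
  k1=λy_n ⇒ h·k1=z·y_n;  k2=λ(1+3/10z)y_n ⇒ h·k2=z(1+3/10z)y_n
  y_{n+1}/y_n = 1 − 1/3z + 4/3z(1+3/10z) = 1 + z + 2/5z²
  R(z) = 1 + z + 2/5z².

Boundary: |R(x)|=1, x<0.
x=-1.25: |R|=0.3750
R=1: x+2/5x²=0 ⇒ x=−5/2=-2.5000; min R=1−1/(4·2/5)=0.3750>−1
Confirm numerically:
  x=-2.234: |R|=0.76230 <1
  x=-1.322: |R|=0.37707 <1
  x=-1.059: |R|=0.38959 <1
  x=-2.871: |R|=1.42606 >1
  x=-2.703: |R|=1.21948 >1
Interval (-2.5000, 0).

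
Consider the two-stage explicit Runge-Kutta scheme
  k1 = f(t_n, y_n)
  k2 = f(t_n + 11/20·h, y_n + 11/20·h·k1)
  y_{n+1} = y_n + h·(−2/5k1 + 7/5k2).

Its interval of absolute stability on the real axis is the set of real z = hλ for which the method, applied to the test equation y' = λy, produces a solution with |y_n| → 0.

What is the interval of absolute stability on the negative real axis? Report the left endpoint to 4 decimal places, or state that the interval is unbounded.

Set f=λy, z=hλ:
  k1=λy_n ⇒ h·k1=z·y_n;  k2=λ(1+11/20z)y_n ⇒ h·k2=z(1+11/20z)y_n
  y_{n+1}/y_n = 1 − 2/5z + 7/5z(1+11/20z) = 1 + z + 77/100z²
  Hence R(z) = 1 + z + 77/100z².

Need |R(x)|<1, x<0.
x=-0.62: |R|=0.6760
R=1: x+77/100x²=0 ⇒ x=−100/77=-1.2987; min R=1−1/(4·77/100)=0.6753>−1
Confirm numerically:
  x=-1.169: |R|=0.88325 <1
  x=-0.777: |R|=0.68787 <1
  x=-0.629: |R|=0.67564 <1
  x=-1.636: |R|=1.42490 >1
  x=-1.515: |R|=1.25232 >1
  x=-1.386: |R|=1.09317 >1
So |R|<1 on (-1.2987, 0).

(-1.2987, 0).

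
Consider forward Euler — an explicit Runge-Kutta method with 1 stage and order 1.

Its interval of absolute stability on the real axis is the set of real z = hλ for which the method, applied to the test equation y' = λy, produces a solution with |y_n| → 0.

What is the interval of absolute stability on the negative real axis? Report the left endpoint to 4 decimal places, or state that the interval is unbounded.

Set f=λy, z=hλ:
  order 1, 1-stage ⇒ R(z)=1+z
  (e.g. R(-1.51)=-0.51000, |R|=0.51000)

Need |R(x)|<1, x<0.
x=-1.51: |R|=0.5100
|R(-1.89)|=0.8900 |R(-1.38)|=0.3800 |R(-1.02)|=0.0200
Bisect:
  x_lo=-2.8129 |R|=1.8129  x_hi=-0.1834 |R|=0.8166
  mid=-1.49813 |R|=0.49813 →hi
  mid=-2.15550 |R|=1.15550 →lo
  mid=-1.82681 |R|=0.82681 →hi
  mid=-1.99116 |R|=0.99116 →hi
  mid=-2.07333 |R|=1.07333 →lo
  mid=-2.03224 |R|=1.03224 →lo
  mid=-2.01170 |R|=1.01170 →lo
  mid=-2.00143 |R|=1.00143 →lo
  mid=-1.99629 |R|=0.99629 →hi
  ...
  [-2.00014,-1.99998] ⇒ x*=-2.0000
Stable set (-2.0000, 0).

z∈(-2.0000,0).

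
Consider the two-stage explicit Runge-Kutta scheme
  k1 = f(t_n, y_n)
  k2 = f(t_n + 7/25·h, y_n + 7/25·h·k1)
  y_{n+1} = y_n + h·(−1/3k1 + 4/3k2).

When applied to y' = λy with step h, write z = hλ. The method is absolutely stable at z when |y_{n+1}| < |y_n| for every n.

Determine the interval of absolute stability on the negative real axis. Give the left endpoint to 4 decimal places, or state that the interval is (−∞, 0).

On y'=λy, z=hλ:
  k1=λy_n ⇒ h·k1=z·y_n;  k2=λ(1+7/25z)y_n ⇒ h·k2=z(1+7/25z)y_n
  y_{n+1}/y_n = 1 − 1/3z + 4/3z(1+7/25z) = 1 + z + 28/75z²
  R(z) = 1 + z + 28/75z².

Solve |R(x)|<1 on ℝ⁻.
x=-1.61: |R|=0.3577
R=1: x+28/75x²=0 ⇒ x=−75/28=-2.6786; min R=1−1/(4·28/75)=0.3304>−1
Confirm numerically:
  x=-2.485: |R|=0.82042 <1
  x=-2.237: |R|=0.63122 <1
  x=-1.741: |R|=0.39060 <1
  x=-1.623: |R|=0.36041 <1
  x=-3.018: |R|=1.38244 >1
  x=-2.807: |R|=1.13459 >1
  x=-2.708: |R|=1.02975 >1
Interval (-2.6786, 0).

z∈(-2.6786,0).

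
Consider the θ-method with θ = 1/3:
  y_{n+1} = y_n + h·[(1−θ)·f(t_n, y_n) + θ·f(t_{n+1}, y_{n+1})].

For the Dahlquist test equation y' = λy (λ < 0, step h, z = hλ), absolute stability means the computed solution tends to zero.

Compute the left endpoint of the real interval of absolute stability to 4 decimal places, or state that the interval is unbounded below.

With y'=λy (z=hλ):
  y_{n+1} = y_n + z·[2/3·y_n + 1/3·y_{n+1}] ⇒ (1 − 1/3z)y_{n+1} = (1 + 2/3z)y_n
  so R(z) = (1 + 2/3z)/(1 − 1/3z).

Boundary: |R(x)|=1, x<0.
x=-1.28: |R|=0.1028
R=−1: 1+2/3x = −1+1/3x ⇒ -1/3x=2 ⇒ x=2/(-1/3)=-6.0000
Confirm numerically:
  x=-5.541: |R|=0.94626 <1
  x=-2.709: |R|=0.42354 <1
  x=-2.448: |R|=0.34802 <1
  x=-6.331: |R|=1.03547 >1
  x=-6.315: |R|=1.03382 >1
  x=-6.043: |R|=1.00476 >1
Interval (-6.0000, 0).

z* = -6.0000.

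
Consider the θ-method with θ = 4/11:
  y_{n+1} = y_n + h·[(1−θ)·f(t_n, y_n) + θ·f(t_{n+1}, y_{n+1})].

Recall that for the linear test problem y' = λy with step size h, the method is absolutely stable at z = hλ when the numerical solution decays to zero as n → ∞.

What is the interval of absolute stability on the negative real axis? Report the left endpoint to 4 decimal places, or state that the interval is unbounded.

Set f=λy, z=hλ:
  y_{n+1} = y_n + z·[7/11·y_n + 4/11·y_{n+1}] ⇒ (1 − 4/11z)y_{n+1} = (1 + 7/11z)y_n
  R(z) = (1 + 7/11z)/(1 − 4/11z).

Find x<0 with |R(x)|<1.
x=-0.45: |R|=0.6133
R=−1: 1+7/11x = −1+4/11x ⇒ -3/11x=2 ⇒ x=2/(-3/11)=-7.3333
Confirm numerically:
  x=-7.045: |R|=0.97792 <1
  x=-6.807: |R|=0.95870 <1
  x=-3.604: |R|=0.55980 <1
  x=-7.774: |R|=1.03140 >1
  x=-7.535: |R|=1.01471 >1
Stable set (-7.3333, 0).

(-7.3333, 0).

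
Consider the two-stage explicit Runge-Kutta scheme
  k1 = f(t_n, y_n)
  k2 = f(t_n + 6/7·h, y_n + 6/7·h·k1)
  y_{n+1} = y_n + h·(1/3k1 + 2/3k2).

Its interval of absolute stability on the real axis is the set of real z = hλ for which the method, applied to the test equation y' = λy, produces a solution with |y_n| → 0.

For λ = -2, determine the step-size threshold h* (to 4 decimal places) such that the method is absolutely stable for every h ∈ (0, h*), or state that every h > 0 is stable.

Test eqn y'=λy, z=hλ:
  k1=λy_n ⇒ h·k1=z·y_n;  k2=λ(1+6/7z)y_n ⇒ h·k2=z(1+6/7z)y_n
  y_{n+1}/y_n = 1 + 1/3z + 2/3z(1+6/7z) = 1 + z + 4/7z²
  R(z) = 1 + z + 4/7z².

Find x<0 with |R(x)|<1.
x=-1.55: |R|=0.8229
R=1: x+4/7x²=0 ⇒ x=−7/4=-1.7500; min R=1−1/(4·4/7)=0.5625>−1
Confirm numerically:
  x=-1.704: |R|=0.95521 <1
  x=-1.335: |R|=0.68341 <1
  x=-0.856: |R|=0.56271 <1
  x=-0.819: |R|=0.56429 <1
  x=-2.310: |R|=1.73920 >1
  x=-1.782: |R|=1.03259 >1
Interval (-1.7500, 0).

(-1.7500,0); λ=-2 ⇒ h* = (7/4)/2 = 0.8750.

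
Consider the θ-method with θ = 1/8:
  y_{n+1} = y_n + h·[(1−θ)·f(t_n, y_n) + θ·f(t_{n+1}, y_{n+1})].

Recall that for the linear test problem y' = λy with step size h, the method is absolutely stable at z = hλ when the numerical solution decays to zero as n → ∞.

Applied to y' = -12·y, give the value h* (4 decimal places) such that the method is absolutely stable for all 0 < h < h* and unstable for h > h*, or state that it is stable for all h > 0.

Test eqn y'=λy, z=hλ:
  y_{n+1} = y_n + z·[7/8·y_n + 1/8·y_{n+1}] ⇒ (1 − 1/8z)y_{n+1} = (1 + 7/8z)y_n
  R(z) = (1 + 7/8z)/(1 − 1/8z).

Need |R(x)|<1, x<0.
x=-1.03: |R|=0.0875
R=−1: 1+7/8x = −1+1/8x ⇒ -3/4x=2 ⇒ x=2/(-3/4)=-2.6667
Confirm numerically:
  x=-2.096: |R|=0.66086 <1
  x=-1.839: |R|=0.49527 <1
  x=-1.117: |R|=0.01985 <1
  x=-2.834: |R|=1.09267 >1
  x=-2.827: |R|=1.08885 >1
  x=-2.733: |R|=1.03708 >1
So |R|<1 on (-2.6667, 0).

(-2.6667,0); λ=-12 ⇒ h* = (8/3)/12 = 0.2222.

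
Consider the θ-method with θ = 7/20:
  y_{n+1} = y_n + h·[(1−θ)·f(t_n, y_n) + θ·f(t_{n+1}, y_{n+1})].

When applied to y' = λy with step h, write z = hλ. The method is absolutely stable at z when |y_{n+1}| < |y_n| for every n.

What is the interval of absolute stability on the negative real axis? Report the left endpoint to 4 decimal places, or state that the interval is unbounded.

Test eqn y'=λy, z=hλ:
  y_{n+1} = y_n + z·[13/20·y_n + 7/20·y_{n+1}] ⇒ (1 − 7/20z)y_{n+1} = (1 + 13/20z)y_n
  R(z) = (1 + 13/20z)/(1 − 7/20z).

Boundary: |R(x)|=1, x<0.
x=-0.64: |R|=0.4771
R=−1: 1+13/20x = −1+7/20x ⇒ -3/10x=2 ⇒ x=2/(-3/10)=-6.6667
Confirm numerically:
  x=-5.441: |R|=0.87340 <1
  x=-5.389: |R|=0.86719 <1
  x=-2.827: |R|=0.42100 <1
  x=-2.762: |R|=0.40438 <1
  x=-7.100: |R|=1.03730 >1
  x=-7.072: |R|=1.03499 >1
  x=-6.799: |R|=1.01175 >1
Interval (-6.6667, 0).

(-6.6667, 0).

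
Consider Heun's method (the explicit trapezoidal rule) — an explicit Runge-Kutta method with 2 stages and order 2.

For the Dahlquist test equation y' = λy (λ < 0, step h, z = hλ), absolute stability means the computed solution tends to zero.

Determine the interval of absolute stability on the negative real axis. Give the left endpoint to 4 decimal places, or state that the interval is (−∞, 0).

z∈(-2.0000,0).

Test eqn y'=λy, z=hλ:
  order 2, 2-stage ⇒ R(z)=1+z+z^2/2
  (e.g. R(-1.38)=0.57220, |R|=0.57220)

Solve |R(x)|<1 on ℝ⁻.
x=-1.38: |R|=0.5722
|R(-1.48)|=0.6152 |R(-1.15)|=0.5112 |R(-1.13)|=0.5085
Bisect:
  x_lo=-2.5433 |R|=1.6909  x_hi=-0.1562 |R|=0.8560
  mid=-1.34975 |R|=0.56116 →hi
  mid=-1.94652 |R|=0.94795 →hi
  mid=-2.24490 |R|=1.27489 →lo
  mid=-2.09571 |R|=1.10029 →lo
  mid=-2.02111 |R|=1.02134 →lo
  mid=-1.98382 |R|=0.98395 →hi
  mid=-2.00247 |R|=1.00247 →lo
  mid=-1.99314 |R|=0.99316 →hi
  ...
  [-2.00013,-1.99999] ⇒ x*=-2.0000
Interval (-2.0000, 0).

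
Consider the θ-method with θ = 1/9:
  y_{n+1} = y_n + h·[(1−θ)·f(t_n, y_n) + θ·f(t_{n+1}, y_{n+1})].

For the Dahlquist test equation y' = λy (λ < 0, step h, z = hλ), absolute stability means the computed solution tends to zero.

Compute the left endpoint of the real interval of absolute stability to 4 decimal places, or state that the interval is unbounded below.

On y'=λy, z=hλ:
  y_{n+1} = y_n + z·[8/9·y_n + 1/9·y_{n+1}] ⇒ (1 − 1/9z)y_{n+1} = (1 + 8/9z)y_n
  R(z) = (1 + 8/9z)/(1 − 1/9z).

Boundary: |R(x)|=1, x<0.
x=-1.07: |R|=0.0437
R=−1: 1+8/9x = −1+1/9x ⇒ -7/9x=2 ⇒ x=2/(-7/9)=-2.5714
Confirm numerically:
  x=-2.343: |R|=0.85903 <1
  x=-2.241: |R|=0.79424 <1
  x=-1.423: |R|=0.22872 <1
  x=-3.140: |R|=1.32784 >1
  x=-3.119: |R|=1.31628 >1
  x=-2.675: |R|=1.06210 >1
So |R|<1 on (-2.5714, 0).

z* = -2.5714.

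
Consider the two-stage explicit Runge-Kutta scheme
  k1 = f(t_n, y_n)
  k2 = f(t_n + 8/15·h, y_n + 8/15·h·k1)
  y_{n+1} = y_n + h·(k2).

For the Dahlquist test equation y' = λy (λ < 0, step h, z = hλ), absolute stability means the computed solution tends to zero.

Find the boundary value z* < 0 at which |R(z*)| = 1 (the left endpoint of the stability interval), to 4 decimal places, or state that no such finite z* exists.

left endpoint -1.8750.

With y'=λy (z=hλ):
  k1=λy_n ⇒ h·k1=z·y_n;  k2=λ(1+8/15z)y_n ⇒ h·k2=z(1+8/15z)y_n
  y_{n+1}/y_n = 1 + z(1+8/15z) = 1 + z + 8/15z²
  Hence R(z) = 1 + z + 8/15z².

Find x<0 with |R(x)|<1.
x=-1.36: |R|=0.6265
R=1: x+8/15x²=0 ⇒ x=−15/8=-1.8750; min R=1−1/(4·8/15)=0.5312>−1
Confirm numerically:
  x=-1.343: |R|=0.61895 <1
  x=-1.185: |R|=0.56392 <1
  x=-1.133: |R|=0.55163 <1
  x=-1.066: |R|=0.54006 <1
  x=-2.454: |R|=1.75780 >1
  x=-2.434: |R|=1.72566 >1
  x=-2.001: |R|=1.13447 >1
Stable set (-1.8750, 0).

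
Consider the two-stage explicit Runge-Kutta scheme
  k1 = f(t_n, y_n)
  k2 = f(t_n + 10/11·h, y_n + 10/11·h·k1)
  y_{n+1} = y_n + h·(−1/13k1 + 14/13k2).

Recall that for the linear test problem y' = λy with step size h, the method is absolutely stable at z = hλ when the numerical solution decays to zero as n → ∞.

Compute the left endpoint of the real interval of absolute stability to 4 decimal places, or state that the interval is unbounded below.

Test eqn y'=λy, z=hλ:
  k1=λy_n ⇒ h·k1=z·y_n;  k2=λ(1+10/11z)y_n ⇒ h·k2=z(1+10/11z)y_n
  y_{n+1}/y_n = 1 − 1/13z + 14/13z(1+10/11z) = 1 + z + 140/143z²
  R(z) = 1 + z + 140/143z².

Need |R(x)|<1, x<0.
x=-1.54: |R|=1.7818
R=1: x+140/143x²=0 ⇒ x=−143/140=-1.0214; min R=1−1/(4·140/143)=0.7446>−1
Confirm numerically:
  x=-0.663: |R|=0.76735 <1
  x=-0.627: |R|=0.75788 <1
  x=-0.443: |R|=0.74913 <1
  x=-1.464: |R|=1.63433 >1
  x=-1.333: |R|=1.40661 >1
Stable set (-1.0214, 0).

z* = -1.0214.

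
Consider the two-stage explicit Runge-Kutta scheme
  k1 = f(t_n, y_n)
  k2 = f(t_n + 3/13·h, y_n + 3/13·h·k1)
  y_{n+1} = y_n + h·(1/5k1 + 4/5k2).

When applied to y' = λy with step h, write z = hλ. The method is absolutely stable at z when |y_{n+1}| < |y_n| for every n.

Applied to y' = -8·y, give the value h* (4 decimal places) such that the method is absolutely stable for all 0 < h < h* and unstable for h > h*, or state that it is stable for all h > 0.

With y'=λy (z=hλ):
  k1=λy_n ⇒ h·k1=z·y_n;  k2=λ(1+3/13z)y_n ⇒ h·k2=z(1+3/13z)y_n
  y_{n+1}/y_n = 1 + 1/5z + 4/5z(1+3/13z) = 1 + z + 12/65z²
  R(z) = 1 + z + 12/65z².

Solve |R(x)|<1 on ℝ⁻.
x=-1.6: |R|=0.1274
R=1: x+12/65x²=0 ⇒ x=−65/12=-5.4167; min R=1−1/(4·12/65)=-0.3542>−1
Confirm numerically:
  x=-4.422: |R|=0.18798 <1
  x=-4.080: |R|=0.00682 <1
  x=-3.161: |R|=0.31634 <1
  x=-5.655: |R|=1.24882 >1
  x=-5.620: |R|=1.21097 >1
  x=-5.610: |R|=1.20023 >1
Interval (-5.4167, 0).

(-5.4167,0); λ=-8 ⇒ h* = (65/12)/8 = 0.6771.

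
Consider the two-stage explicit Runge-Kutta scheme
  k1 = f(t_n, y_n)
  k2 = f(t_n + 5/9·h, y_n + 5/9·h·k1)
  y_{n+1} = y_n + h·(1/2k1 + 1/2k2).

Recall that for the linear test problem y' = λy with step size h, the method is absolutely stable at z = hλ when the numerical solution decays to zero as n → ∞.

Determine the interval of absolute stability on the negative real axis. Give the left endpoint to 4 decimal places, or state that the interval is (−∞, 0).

With y'=λy (z=hλ):
  k1=λy_n ⇒ h·k1=z·y_n;  k2=λ(1+5/9z)y_n ⇒ h·k2=z(1+5/9z)y_n
  y_{n+1}/y_n = 1 + 1/2z + 1/2z(1+5/9z) = 1 + z + 5/18z²
  Hence R(z) = 1 + z + 5/18z².

Find x<0 with |R(x)|<1.
x=-1.61: |R|=0.1100
R=1: x+5/18x²=0 ⇒ x=−18/5=-3.6000; min R=1−1/(4·5/18)=0.1000>−1
Confirm numerically:
  x=-3.173: |R|=0.62365 <1
  x=-2.270: |R|=0.16136 <1
  x=-1.961: |R|=0.10720 <1
  x=-4.013: |R|=1.46038 >1
  x=-3.813: |R|=1.22560 >1
Stable set (-3.6000, 0).

(-3.6000, 0).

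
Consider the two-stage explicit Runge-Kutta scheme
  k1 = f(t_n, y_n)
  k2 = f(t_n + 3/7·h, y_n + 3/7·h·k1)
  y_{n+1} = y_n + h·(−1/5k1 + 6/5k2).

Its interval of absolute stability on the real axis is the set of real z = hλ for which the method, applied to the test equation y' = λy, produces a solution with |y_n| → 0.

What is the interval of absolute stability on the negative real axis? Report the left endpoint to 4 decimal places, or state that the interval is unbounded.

z∈(-1.9444,0).

On y'=λy, z=hλ:
  k1=λy_n ⇒ h·k1=z·y_n;  k2=λ(1+3/7z)y_n ⇒ h·k2=z(1+3/7z)y_n
  y_{n+1}/y_n = 1 − 1/5z + 6/5z(1+3/7z) = 1 + z + 18/35z²
  Hence R(z) = 1 + z + 18/35z².

Need |R(x)|<1, x<0.
x=-0.76: |R|=0.5371
R=1: x+18/35x²=0 ⇒ x=−35/18=-1.9444; min R=1−1/(4·18/35)=0.5139>−1
Confirm numerically:
  x=-1.552: |R|=0.68676 <1
  x=-1.291: |R|=0.56615 <1
  x=-1.133: |R|=0.52718 <1
  x=-0.960: |R|=0.51397 <1
  x=-2.450: |R|=1.63700 >1
  x=-2.118: |R|=1.18905 >1
Interval (-1.9444, 0).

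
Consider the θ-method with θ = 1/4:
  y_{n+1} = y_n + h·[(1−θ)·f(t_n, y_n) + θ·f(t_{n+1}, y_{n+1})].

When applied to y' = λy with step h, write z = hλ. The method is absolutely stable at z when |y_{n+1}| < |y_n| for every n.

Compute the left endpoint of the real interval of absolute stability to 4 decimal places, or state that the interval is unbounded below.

Set f=λy, z=hλ:
  y_{n+1} = y_n + z·[3/4·y_n + 1/4·y_{n+1}] ⇒ (1 − 1/4z)y_{n+1} = (1 + 3/4z)y_n
  R(z) = (1 + 3/4z)/(1 − 1/4z).

Solve |R(x)|<1 on ℝ⁻.
x=-0.99: |R|=0.2064
R=−1: 1+3/4x = −1+1/4x ⇒ -1/2x=2 ⇒ x=2/(-1/2)=-4.0000
Confirm numerically:
  x=-3.434: |R|=0.84773 <1
  x=-2.088: |R|=0.37188 <1
  x=-1.698: |R|=0.19200 <1
  x=-4.594: |R|=1.13824 >1
  x=-4.500: |R|=1.11765 >1
  x=-4.473: |R|=1.11165 >1
Stable set (-4.0000, 0).

left endpoint -4.0000.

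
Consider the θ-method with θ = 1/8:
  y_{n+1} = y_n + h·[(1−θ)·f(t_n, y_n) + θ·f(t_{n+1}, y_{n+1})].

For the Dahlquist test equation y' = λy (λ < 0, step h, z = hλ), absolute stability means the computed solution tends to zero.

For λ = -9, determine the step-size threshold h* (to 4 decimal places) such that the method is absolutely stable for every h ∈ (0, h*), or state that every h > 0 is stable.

Set f=λy, z=hλ:
  y_{n+1} = y_n + z·[7/8·y_n + 1/8·y_{n+1}] ⇒ (1 − 1/8z)y_{n+1} = (1 + 7/8z)y_n
  ⇒ R(z) = (1 + 7/8z)/(1 − 1/8z).

Boundary: |R(x)|=1, x<0.
x=-1.06: |R|=0.0640
R=−1: 1+7/8x = −1+1/8x ⇒ -3/4x=2 ⇒ x=2/(-3/4)=-2.6667
Confirm numerically:
  x=-2.214: |R|=0.73409 <1
  x=-2.183: |R|=0.71502 <1
  x=-2.086: |R|=0.65457 <1
  x=-1.659: |R|=0.37406 <1
  x=-3.134: |R|=1.25184 >1
  x=-3.035: |R|=1.20027 >1
  x=-2.726: |R|=1.03319 >1
So |R|<1 on (-2.6667, 0).

(-2.6667,0); λ=-9 ⇒ h* = (8/3)/9 = 0.2963.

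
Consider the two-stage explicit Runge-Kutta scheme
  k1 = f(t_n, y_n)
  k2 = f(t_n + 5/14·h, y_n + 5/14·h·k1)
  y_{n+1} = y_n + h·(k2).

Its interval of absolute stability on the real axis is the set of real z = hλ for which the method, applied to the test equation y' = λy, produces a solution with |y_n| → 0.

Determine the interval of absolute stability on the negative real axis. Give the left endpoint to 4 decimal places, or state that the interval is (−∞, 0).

(-2.8000, 0).

With y'=λy (z=hλ):
  k1=λy_n ⇒ h·k1=z·y_n;  k2=λ(1+5/14z)y_n ⇒ h·k2=z(1+5/14z)y_n
  y_{n+1}/y_n = 1 + z(1+5/14z) = 1 + z + 5/14z²
  so R(z) = 1 + z + 5/14z².

Need |R(x)|<1, x<0.
x=-0.72: |R|=0.4651
R=1: x+5/14x²=0 ⇒ x=−14/5=-2.8000; min R=1−1/(4·5/14)=0.3000>−1
Confirm numerically:
  x=-2.675: |R|=0.88058 <1
  x=-1.714: |R|=0.33521 <1
  x=-1.265: |R|=0.30651 <1
  x=-1.243: |R|=0.30880 <1
  x=-3.136: |R|=1.37632 >1
  x=-2.945: |R|=1.15251 >1
Interval (-2.8000, 0).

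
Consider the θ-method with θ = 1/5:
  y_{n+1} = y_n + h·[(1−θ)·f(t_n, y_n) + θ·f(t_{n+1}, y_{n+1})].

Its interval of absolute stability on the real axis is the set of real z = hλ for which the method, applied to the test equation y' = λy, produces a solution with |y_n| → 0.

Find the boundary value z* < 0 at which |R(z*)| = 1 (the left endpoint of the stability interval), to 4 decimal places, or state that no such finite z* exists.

Test eqn y'=λy, z=hλ:
  y_{n+1} = y_n + z·[4/5·y_n + 1/5·y_{n+1}] ⇒ (1 − 1/5z)y_{n+1} = (1 + 4/5z)y_n
  Hence R(z) = (1 + 4/5z)/(1 − 1/5z).

Need |R(x)|<1, x<0.
x=-1.4: |R|=0.0937
R=−1: 1+4/5x = −1+1/5x ⇒ -3/5x=2 ⇒ x=2/(-3/5)=-3.3333
Confirm numerically:
  x=-2.008: |R|=0.43265 <1
  x=-1.601: |R|=0.21270 <1
  x=-1.456: |R|=0.12763 <1
  x=-3.928: |R|=1.19982 >1
  x=-3.730: |R|=1.13631 >1
So |R|<1 on (-3.3333, 0).

left endpoint -3.3333.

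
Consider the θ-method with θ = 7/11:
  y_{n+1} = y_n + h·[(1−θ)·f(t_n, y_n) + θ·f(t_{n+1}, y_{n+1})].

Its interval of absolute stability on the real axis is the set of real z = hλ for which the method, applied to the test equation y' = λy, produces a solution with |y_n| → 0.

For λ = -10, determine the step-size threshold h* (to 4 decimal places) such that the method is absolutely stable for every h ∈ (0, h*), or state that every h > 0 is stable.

(−∞, 0) — no finite endpoint. Any h>0 works for λ=-10.

Set f=λy, z=hλ:
  y_{n+1} = y_n + z·[4/11·y_n + 7/11·y_{n+1}] ⇒ (1 − 7/11z)y_{n+1} = (1 + 4/11z)y_n
  so R(z) = (1 + 4/11z)/(1 − 7/11z).

Boundary: |R(x)|=1, x<0.
x=-1.37: |R|=0.2681
x=-2: |R|=0.1200
x=-10: |R|=0.3580
x=-100: |R|=0.5471
θ=7/11≥1/2 ⇒ |1+4/11x|<|1−7/11x| ∀x<0 ⇒ interval (−∞,0).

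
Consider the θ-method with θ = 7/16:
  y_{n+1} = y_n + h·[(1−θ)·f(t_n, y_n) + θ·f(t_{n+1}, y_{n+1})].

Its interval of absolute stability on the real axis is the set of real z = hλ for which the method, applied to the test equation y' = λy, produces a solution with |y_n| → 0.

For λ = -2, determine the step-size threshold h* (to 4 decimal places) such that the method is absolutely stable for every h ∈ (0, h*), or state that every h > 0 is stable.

With y'=λy (z=hλ):
  y_{n+1} = y_n + z·[9/16·y_n + 7/16·y_{n+1}] ⇒ (1 − 7/16z)y_{n+1} = (1 + 9/16z)y_n
  R(z) = (1 + 9/16z)/(1 − 7/16z).

Boundary: |R(x)|=1, x<0.
x=-0.49: |R|=0.5965
R=−1: 1+9/16x = −1+7/16x ⇒ -1/8x=2 ⇒ x=2/(-1/8)=-16.0000
Confirm numerically:
  x=-14.979: |R|=0.98310 <1
  x=-13.802: |R|=0.96096 <1
  x=-11.649: |R|=0.91079 <1
  x=-10.562: |R|=0.87907 <1
  x=-16.378: |R|=1.00579 >1
  x=-16.182: |R|=1.00282 >1
  x=-16.108: |R|=1.00168 >1
Interval (-16.0000, 0).

(-16.0000,0); λ=-2 ⇒ h* = (16)/2 = 8.0000.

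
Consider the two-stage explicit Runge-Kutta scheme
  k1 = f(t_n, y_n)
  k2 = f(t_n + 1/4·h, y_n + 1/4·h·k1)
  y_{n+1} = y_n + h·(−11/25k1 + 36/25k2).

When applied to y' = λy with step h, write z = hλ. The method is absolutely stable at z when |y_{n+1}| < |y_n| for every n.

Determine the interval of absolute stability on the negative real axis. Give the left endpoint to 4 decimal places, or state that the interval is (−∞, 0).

(-2.7778, 0).

Test eqn y'=λy, z=hλ:
  k1=λy_n ⇒ h·k1=z·y_n;  k2=λ(1+1/4z)y_n ⇒ h·k2=z(1+1/4z)y_n
  y_{n+1}/y_n = 1 − 11/25z + 36/25z(1+1/4z) = 1 + z + 9/25z²
  ⇒ R(z) = 1 + z + 9/25z².

Find x<0 with |R(x)|<1.
x=-1.76: |R|=0.3551
R=1: x+9/25x²=0 ⇒ x=−25/9=-2.7778; min R=1−1/(4·9/25)=0.3056>−1
Confirm numerically:
  x=-2.512: |R|=0.75965 <1
  x=-1.979: |R|=0.43092 <1
  x=-1.935: |R|=0.41292 <1
  x=-1.467: |R|=0.30775 <1
  x=-3.314: |R|=1.63973 >1
  x=-3.174: |R|=1.45274 >1
Stable set (-2.7778, 0).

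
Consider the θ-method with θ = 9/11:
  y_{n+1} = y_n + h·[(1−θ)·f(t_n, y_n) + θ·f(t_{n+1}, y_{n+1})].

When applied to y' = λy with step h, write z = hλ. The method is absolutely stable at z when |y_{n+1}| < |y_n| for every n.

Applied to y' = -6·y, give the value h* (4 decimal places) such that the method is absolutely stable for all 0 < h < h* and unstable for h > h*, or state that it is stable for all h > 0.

interval (−∞, 0). Any h>0 works for λ=-6.

Set f=λy, z=hλ:
  y_{n+1} = y_n + z·[2/11·y_n + 9/11·y_{n+1}] ⇒ (1 − 9/11z)y_{n+1} = (1 + 2/11z)y_n
  R(z) = (1 + 2/11z)/(1 − 9/11z).

Need |R(x)|<1, x<0.
x=-0.71: |R|=0.5509
x=-2: |R|=0.2414
x=-10: |R|=0.0891
x=-100: |R|=0.2075
θ=9/11≥1/2 ⇒ |1+2/11x|<|1−9/11x| ∀x<0 ⇒ interval (−∞,0).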